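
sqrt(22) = 4.69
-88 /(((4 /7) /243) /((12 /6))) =-74844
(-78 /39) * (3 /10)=-3 /5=-0.60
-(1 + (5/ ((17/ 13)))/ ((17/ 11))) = -1004/ 289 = -3.47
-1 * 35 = -35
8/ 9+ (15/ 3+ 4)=9.89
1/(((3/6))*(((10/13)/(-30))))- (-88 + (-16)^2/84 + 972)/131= -84.77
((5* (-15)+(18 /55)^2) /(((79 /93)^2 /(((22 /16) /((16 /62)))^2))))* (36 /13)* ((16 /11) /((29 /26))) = -16947193091751 /1592703200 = -10640.52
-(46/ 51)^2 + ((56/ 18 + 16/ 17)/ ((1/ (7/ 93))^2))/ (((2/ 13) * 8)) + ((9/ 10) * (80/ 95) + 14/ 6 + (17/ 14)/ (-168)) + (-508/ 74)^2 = 3656375376596153/ 73992494958480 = 49.42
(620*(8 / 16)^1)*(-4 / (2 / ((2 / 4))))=-310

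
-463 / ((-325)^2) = -463 / 105625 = -0.00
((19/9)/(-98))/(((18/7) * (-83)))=0.00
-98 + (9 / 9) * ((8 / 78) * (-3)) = -1278 / 13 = -98.31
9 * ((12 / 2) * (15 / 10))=81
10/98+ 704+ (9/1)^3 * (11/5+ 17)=3601721/245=14700.90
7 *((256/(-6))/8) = -112/3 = -37.33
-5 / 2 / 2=-5 / 4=-1.25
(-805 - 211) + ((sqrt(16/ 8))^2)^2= -1012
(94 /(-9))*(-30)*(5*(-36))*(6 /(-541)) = 625.51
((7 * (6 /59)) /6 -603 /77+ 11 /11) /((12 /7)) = -10165 /2596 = -3.92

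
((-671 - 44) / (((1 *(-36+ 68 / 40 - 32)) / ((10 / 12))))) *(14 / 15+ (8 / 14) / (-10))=25300 / 3213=7.87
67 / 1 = 67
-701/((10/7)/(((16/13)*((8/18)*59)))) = -9264416/585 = -15836.61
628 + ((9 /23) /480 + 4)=2325763 /3680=632.00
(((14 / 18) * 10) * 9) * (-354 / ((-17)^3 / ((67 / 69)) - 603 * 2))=553420 / 139933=3.95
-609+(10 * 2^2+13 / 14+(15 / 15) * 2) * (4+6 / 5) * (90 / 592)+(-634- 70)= -2650219 / 2072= -1279.06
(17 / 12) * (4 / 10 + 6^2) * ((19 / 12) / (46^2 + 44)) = 29393 / 777600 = 0.04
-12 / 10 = -6 / 5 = -1.20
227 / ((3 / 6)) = 454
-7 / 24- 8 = -199 / 24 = -8.29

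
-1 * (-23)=23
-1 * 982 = -982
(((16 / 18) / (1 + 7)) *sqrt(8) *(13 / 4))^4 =28561 / 26244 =1.09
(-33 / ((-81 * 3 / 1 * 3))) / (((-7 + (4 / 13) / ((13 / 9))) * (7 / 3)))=-1859 / 650349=-0.00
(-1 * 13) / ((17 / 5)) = -65 / 17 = -3.82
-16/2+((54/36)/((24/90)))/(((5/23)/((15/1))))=3041/8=380.12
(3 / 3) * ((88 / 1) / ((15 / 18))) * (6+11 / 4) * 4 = 3696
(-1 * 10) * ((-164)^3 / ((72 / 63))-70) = 38596460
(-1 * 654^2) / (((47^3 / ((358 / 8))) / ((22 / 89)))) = -421086402 / 9240247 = -45.57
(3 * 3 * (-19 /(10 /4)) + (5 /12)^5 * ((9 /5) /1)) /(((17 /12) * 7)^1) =-9452491 /1370880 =-6.90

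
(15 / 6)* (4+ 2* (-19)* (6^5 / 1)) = -738710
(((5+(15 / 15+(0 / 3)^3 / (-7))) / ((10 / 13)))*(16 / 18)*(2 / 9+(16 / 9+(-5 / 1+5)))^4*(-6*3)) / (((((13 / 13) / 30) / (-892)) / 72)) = 3847274496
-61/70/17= -61/1190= -0.05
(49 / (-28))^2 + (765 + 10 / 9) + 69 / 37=4108093 / 5328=771.04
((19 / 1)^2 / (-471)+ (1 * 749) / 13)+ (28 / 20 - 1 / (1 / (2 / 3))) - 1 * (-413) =470.58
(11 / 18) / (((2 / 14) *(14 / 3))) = 11 / 12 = 0.92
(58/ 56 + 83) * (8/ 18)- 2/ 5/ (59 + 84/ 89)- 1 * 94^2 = -14786363839/ 1680525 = -8798.66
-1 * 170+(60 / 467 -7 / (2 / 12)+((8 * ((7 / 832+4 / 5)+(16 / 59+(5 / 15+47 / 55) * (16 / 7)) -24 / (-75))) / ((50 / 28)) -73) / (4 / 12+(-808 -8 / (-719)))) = -3634589222562598427 / 17160157117317500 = -211.80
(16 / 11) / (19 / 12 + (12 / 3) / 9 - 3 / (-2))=576 / 1397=0.41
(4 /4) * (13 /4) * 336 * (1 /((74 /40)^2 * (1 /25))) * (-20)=-218400000 /1369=-159532.51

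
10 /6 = 5 /3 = 1.67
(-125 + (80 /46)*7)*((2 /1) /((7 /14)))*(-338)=3508440 /23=152540.87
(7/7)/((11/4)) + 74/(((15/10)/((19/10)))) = 15526/165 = 94.10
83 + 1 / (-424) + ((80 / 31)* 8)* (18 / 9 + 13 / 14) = 13199327 / 92008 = 143.46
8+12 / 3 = 12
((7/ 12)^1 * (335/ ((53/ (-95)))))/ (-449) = 222775/ 285564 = 0.78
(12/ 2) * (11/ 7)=66/ 7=9.43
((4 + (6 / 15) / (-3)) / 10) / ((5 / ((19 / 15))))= 0.10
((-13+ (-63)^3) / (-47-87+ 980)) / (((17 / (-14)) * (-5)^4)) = 350084 / 898875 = 0.39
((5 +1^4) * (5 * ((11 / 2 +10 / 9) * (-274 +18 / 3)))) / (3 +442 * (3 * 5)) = -2380 / 297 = -8.01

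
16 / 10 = 8 / 5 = 1.60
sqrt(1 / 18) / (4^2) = sqrt(2) / 96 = 0.01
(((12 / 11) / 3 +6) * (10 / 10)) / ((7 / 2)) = 20 / 11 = 1.82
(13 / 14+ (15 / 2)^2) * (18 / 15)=4803 / 70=68.61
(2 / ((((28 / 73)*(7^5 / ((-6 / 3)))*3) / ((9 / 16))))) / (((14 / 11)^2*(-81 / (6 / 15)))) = 8833 / 24903940320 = 0.00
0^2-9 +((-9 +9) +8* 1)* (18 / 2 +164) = 1375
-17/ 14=-1.21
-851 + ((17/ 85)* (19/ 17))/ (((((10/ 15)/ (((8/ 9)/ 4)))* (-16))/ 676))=-871231/ 1020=-854.15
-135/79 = -1.71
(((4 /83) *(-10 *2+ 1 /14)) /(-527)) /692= 9 /3417442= 0.00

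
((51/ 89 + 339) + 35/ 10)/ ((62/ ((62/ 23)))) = 61067/ 4094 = 14.92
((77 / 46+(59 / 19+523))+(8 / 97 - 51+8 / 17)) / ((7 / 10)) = 3439718165 / 5044291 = 681.90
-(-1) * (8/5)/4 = 2/5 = 0.40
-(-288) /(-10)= -144 /5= -28.80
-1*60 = -60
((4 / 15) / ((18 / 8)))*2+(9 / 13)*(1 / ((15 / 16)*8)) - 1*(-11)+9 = 35678 / 1755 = 20.33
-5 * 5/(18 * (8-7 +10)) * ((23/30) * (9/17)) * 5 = -575/2244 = -0.26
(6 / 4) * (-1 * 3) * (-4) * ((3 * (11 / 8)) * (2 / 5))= 297 / 10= 29.70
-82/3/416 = -41/624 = -0.07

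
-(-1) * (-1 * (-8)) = 8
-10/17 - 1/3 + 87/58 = 0.58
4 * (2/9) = 8/9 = 0.89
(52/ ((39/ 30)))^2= 1600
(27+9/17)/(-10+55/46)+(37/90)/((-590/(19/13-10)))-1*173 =-2066795761/11735100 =-176.12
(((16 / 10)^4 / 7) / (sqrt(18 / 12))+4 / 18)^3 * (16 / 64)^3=0.02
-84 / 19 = -4.42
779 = 779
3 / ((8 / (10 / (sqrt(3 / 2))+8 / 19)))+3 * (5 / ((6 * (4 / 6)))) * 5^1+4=5 * sqrt(6) / 4+1741 / 76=25.97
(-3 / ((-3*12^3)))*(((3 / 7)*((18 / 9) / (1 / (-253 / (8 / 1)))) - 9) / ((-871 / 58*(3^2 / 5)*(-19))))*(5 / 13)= -244325 / 15613782912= -0.00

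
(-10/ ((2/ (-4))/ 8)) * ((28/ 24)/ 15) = 112/ 9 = 12.44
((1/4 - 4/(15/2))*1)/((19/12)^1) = -0.18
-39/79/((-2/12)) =234/79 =2.96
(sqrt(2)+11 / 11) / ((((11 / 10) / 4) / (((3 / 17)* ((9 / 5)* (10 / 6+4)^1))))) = 72 / 11+72* sqrt(2) / 11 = 15.80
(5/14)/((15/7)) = 1/6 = 0.17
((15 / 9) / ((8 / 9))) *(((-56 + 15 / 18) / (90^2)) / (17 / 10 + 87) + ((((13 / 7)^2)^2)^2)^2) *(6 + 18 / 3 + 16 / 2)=14342456080994676518208445 / 19101490901072984376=750855.32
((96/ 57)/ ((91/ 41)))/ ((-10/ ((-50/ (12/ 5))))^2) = 51250/ 15561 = 3.29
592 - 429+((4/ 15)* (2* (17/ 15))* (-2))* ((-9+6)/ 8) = 12259/ 75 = 163.45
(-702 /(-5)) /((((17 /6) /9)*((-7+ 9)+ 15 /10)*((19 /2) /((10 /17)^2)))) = 3032640 /653429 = 4.64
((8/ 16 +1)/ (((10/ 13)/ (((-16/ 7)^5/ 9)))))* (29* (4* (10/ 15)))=-790626304/ 756315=-1045.37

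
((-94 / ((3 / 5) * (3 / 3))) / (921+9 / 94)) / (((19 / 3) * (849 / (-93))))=44180 / 15017961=0.00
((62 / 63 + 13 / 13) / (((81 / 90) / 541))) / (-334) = -338125 / 94689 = -3.57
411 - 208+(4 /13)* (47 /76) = 50188 /247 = 203.19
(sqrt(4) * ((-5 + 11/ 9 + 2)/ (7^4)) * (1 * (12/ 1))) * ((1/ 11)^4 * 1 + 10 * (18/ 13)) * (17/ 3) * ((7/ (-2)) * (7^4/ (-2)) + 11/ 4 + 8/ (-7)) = -168732449395648/ 28790340579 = -5860.73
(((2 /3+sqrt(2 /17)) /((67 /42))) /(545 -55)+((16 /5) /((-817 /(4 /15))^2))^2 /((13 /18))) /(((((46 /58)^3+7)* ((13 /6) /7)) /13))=219501* sqrt(34) /520779275+7945991552206259795002 /1663441859811968202890625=0.01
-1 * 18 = -18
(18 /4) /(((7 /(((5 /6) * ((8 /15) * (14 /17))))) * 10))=2 /85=0.02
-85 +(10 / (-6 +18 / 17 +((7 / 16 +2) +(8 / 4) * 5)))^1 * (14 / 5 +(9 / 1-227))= -758659 / 2039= -372.07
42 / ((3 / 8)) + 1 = 113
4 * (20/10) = 8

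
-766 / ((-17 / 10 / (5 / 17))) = 38300 / 289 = 132.53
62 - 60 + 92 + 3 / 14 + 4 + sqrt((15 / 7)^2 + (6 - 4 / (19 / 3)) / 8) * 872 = 1375 / 14 + 436 * sqrt(372381) / 133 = 2098.67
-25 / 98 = -0.26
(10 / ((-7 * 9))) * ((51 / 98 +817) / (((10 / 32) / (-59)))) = 75630448 / 3087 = 24499.66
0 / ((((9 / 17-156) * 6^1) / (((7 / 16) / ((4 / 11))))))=0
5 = 5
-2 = -2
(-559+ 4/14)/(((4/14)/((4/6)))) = -3911/3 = -1303.67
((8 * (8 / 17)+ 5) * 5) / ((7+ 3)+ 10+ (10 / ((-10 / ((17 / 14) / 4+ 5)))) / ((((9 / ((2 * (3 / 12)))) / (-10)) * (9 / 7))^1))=3576 / 1819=1.97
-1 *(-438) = 438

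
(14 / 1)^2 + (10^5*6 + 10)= 600206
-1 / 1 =-1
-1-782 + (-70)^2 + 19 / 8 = 4119.38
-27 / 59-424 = -25043 / 59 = -424.46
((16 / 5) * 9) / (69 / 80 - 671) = -2304 / 53611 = -0.04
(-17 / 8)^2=289 / 64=4.52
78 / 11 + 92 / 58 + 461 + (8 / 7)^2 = 7361939 / 15631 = 470.98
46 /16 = 23 /8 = 2.88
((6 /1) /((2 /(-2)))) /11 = -6 /11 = -0.55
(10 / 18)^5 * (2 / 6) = 3125 / 177147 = 0.02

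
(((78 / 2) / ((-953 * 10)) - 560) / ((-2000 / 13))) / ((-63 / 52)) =-901925791 / 300195000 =-3.00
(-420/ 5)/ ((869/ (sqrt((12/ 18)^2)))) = -56/ 869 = -0.06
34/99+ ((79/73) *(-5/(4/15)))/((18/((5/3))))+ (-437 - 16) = -26279417/57816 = -454.54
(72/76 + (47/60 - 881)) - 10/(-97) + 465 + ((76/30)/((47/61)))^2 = -1477922594237/3664068300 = -403.36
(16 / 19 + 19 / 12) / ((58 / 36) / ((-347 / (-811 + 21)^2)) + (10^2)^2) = 82239 / 240817400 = 0.00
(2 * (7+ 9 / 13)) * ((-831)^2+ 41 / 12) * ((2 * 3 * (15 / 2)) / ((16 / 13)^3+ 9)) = 1050348477750 / 23869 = 44004712.29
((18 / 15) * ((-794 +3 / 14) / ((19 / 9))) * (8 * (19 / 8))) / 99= -33339 / 385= -86.59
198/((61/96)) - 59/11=205489/671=306.24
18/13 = 1.38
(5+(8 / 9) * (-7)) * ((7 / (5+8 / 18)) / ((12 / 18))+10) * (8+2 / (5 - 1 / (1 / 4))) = -9185 / 63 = -145.79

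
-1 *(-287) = 287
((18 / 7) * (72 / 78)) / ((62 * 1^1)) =108 / 2821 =0.04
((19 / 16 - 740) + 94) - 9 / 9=-10333 / 16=-645.81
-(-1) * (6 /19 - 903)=-17151 /19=-902.68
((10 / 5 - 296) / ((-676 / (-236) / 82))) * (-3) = 25249.21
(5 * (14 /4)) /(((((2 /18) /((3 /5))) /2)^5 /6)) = 9642465504 /625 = 15427944.81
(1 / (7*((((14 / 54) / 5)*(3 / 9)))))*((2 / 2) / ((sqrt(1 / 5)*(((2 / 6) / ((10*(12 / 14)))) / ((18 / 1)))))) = 1312200*sqrt(5) / 343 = 8554.43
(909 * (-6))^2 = 29746116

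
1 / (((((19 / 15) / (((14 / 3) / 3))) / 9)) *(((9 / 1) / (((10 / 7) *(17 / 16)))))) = 425 / 228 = 1.86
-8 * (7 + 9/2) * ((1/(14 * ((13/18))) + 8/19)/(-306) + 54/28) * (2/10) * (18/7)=-93790136/1028755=-91.17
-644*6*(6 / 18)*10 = -12880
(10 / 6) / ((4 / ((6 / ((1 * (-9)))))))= -0.28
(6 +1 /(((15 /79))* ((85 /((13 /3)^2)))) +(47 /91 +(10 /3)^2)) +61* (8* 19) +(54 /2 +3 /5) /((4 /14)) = 9802548451 /1044225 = 9387.39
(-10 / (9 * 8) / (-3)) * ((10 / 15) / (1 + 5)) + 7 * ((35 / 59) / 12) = 5035 / 14337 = 0.35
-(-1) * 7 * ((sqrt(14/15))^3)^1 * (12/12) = 98 * sqrt(210)/225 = 6.31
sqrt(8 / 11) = 2 *sqrt(22) / 11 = 0.85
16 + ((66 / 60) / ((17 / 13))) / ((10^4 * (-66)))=163199987 / 10200000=16.00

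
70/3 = 23.33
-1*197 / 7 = -197 / 7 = -28.14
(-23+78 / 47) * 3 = -64.02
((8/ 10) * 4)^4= 65536/ 625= 104.86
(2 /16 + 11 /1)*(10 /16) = 445 /64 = 6.95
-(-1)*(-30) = -30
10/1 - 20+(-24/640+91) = 6477/80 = 80.96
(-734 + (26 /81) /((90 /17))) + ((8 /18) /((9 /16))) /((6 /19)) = -2666089 /3645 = -731.44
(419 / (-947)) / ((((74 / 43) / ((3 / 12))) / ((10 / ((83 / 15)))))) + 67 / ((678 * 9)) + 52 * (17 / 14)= 15661387707947 / 248444870436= 63.04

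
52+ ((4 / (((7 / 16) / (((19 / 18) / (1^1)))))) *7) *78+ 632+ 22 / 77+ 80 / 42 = 125066 / 21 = 5955.52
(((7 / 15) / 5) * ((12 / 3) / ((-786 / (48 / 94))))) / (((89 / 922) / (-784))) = 80958976 / 41097975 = 1.97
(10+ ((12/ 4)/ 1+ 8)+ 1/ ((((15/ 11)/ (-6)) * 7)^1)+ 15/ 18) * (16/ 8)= 4453/ 105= 42.41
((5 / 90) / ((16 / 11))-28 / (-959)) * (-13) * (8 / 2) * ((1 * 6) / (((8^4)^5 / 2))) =-0.00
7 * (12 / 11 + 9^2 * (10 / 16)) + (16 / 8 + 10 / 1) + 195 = 50073 / 88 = 569.01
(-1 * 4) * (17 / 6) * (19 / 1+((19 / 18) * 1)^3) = -2000339 / 8748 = -228.66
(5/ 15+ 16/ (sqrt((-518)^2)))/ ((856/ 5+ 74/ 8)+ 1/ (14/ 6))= 5660/ 2810853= 0.00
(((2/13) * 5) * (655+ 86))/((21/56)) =1520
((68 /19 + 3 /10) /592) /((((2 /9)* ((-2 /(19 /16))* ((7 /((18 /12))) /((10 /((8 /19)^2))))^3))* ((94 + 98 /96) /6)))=-1895736121688475 /971126515695616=-1.95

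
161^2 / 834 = 25921 / 834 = 31.08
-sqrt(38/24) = -sqrt(57)/6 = -1.26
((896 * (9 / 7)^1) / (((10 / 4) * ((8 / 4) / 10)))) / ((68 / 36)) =20736 / 17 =1219.76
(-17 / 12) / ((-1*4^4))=17 / 3072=0.01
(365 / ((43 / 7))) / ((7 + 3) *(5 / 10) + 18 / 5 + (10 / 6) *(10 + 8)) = 12775 / 8299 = 1.54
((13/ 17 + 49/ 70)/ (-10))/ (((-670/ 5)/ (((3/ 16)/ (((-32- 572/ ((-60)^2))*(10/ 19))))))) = -127737/ 10549144640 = -0.00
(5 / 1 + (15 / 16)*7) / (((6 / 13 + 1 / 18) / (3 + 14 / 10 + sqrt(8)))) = 21645*sqrt(2) / 484 + 4329 / 44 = 161.63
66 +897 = 963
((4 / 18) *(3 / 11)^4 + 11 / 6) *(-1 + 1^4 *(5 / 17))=-1.29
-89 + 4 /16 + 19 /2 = -317 /4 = -79.25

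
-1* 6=-6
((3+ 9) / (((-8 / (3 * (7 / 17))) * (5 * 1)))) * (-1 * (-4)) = -126 / 85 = -1.48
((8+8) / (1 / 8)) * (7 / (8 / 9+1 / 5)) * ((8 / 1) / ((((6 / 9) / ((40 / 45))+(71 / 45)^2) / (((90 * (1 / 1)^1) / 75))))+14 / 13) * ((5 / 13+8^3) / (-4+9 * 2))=26439446551680 / 217285159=121680.87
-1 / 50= -0.02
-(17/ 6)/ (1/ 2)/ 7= -17/ 21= -0.81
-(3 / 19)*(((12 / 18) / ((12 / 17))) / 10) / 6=-17 / 6840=-0.00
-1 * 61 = -61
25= 25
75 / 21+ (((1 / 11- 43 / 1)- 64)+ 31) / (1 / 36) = -210145 / 77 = -2729.16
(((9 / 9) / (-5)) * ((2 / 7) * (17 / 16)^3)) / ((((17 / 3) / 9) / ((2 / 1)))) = -0.22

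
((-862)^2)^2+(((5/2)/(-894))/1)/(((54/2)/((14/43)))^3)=386218653714537297171722/699526517607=552114385936.00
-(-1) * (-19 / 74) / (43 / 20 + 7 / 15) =-570 / 5809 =-0.10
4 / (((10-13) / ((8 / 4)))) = -2.67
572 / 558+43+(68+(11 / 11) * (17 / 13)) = 411058 / 3627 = 113.33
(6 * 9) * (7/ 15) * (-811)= -102186/ 5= -20437.20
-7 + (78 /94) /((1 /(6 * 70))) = 16051 /47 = 341.51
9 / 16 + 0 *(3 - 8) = 9 / 16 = 0.56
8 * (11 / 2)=44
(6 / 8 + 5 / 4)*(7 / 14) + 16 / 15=31 / 15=2.07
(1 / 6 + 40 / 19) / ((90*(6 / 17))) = 4403 / 61560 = 0.07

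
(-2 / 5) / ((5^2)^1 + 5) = -1 / 75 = -0.01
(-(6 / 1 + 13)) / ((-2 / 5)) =95 / 2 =47.50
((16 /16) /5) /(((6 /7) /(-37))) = -259 /30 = -8.63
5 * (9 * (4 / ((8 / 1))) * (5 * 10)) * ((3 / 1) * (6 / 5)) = 4050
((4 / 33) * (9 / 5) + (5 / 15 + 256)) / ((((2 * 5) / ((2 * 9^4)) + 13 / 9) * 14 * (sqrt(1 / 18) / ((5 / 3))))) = 92577897 * sqrt(2) / 1460228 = 89.66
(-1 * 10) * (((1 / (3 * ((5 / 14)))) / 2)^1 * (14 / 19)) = -196 / 57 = -3.44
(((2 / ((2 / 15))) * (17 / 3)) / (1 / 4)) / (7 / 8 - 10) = -2720 / 73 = -37.26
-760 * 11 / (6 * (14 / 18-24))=60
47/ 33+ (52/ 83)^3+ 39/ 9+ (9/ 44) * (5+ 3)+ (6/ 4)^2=746445107/ 75475884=9.89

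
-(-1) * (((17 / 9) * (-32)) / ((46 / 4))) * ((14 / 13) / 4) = -3808 / 2691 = -1.42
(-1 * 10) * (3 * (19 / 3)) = -190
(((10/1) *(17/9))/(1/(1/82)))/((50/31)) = 527/3690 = 0.14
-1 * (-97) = 97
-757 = -757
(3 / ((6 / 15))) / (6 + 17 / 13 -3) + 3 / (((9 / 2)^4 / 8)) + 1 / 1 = 685745 / 244944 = 2.80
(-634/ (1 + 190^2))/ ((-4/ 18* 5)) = 2853/ 180505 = 0.02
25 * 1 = 25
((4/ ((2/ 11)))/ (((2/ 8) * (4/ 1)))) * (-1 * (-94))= 2068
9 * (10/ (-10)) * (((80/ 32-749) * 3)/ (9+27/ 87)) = 43297/ 20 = 2164.85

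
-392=-392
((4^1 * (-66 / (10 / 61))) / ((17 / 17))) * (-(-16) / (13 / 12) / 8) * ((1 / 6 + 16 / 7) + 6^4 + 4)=-1761874224 / 455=-3872251.04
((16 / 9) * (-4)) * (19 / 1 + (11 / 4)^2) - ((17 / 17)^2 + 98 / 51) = -29347 / 153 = -191.81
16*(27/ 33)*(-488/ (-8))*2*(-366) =-6429888/ 11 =-584535.27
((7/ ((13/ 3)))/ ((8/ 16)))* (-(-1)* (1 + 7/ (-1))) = -252/ 13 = -19.38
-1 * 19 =-19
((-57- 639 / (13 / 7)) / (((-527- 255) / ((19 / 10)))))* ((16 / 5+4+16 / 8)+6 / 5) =99066 / 9775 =10.13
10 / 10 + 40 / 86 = 63 / 43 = 1.47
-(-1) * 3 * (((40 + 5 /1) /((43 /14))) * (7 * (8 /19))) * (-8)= -846720 /817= -1036.38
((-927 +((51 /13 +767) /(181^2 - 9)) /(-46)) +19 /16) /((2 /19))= -43065143975 /4896424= -8795.22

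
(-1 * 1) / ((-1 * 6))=0.17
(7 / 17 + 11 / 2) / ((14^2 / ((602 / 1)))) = 8643 / 476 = 18.16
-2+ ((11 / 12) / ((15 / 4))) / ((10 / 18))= -39 / 25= -1.56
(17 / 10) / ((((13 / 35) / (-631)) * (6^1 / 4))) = -75089 / 39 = -1925.36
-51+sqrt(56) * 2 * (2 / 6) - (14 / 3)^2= -655 / 9+4 * sqrt(14) / 3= -67.79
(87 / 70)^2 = 7569 / 4900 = 1.54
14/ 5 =2.80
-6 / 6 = -1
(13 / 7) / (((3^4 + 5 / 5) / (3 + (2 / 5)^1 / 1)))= 0.08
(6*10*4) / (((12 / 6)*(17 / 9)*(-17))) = -1080 / 289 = -3.74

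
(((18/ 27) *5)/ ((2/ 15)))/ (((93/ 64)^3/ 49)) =321126400/ 804357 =399.23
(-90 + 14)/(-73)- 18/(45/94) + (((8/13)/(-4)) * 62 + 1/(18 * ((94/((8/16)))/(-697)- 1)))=-139508321/3023514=-46.14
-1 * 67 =-67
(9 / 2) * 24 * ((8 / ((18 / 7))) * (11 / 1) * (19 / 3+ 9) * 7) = 396704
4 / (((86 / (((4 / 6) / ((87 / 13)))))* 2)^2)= 169 / 125955729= 0.00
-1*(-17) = 17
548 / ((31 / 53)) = 29044 / 31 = 936.90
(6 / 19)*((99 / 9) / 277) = 66 / 5263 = 0.01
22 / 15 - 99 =-1463 / 15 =-97.53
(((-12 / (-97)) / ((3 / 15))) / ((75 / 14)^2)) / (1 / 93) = 24304 / 12125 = 2.00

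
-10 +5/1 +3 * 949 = 2842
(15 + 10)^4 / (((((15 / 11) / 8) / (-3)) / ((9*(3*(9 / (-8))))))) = 208828125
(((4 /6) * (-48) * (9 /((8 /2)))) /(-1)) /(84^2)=1 /98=0.01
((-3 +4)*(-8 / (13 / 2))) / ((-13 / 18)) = 1.70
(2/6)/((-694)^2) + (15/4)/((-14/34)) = -46056439/5057178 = -9.11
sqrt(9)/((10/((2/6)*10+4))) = 11/5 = 2.20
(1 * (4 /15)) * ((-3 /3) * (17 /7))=-68 /105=-0.65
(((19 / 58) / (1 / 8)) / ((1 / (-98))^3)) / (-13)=71530592 / 377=189736.32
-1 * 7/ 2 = -7/ 2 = -3.50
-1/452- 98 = -44297/452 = -98.00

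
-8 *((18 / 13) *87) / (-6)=2088 / 13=160.62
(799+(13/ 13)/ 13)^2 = 107910544/ 169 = 638523.93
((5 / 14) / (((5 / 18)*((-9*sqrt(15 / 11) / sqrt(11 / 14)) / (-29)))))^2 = 101761 / 10290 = 9.89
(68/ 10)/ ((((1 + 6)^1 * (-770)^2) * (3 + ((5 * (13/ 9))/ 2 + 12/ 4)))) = 153/ 897502375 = 0.00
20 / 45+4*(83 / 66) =542 / 99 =5.47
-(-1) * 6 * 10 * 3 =180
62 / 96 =31 / 48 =0.65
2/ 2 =1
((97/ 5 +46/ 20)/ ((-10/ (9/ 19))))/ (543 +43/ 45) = -17577/ 9301640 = -0.00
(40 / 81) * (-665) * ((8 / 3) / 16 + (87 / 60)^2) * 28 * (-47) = 238300622 / 243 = 980661.00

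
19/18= 1.06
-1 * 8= -8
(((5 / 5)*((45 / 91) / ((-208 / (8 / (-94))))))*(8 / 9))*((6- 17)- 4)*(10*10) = -15000 / 55601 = -0.27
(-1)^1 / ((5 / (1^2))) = -1 / 5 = -0.20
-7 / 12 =-0.58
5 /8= 0.62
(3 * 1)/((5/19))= 57/5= 11.40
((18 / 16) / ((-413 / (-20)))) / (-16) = -45 / 13216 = -0.00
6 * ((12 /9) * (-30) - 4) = -264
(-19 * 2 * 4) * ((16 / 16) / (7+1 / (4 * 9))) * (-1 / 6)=912 / 253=3.60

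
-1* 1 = -1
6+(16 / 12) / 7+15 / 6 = 365 / 42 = 8.69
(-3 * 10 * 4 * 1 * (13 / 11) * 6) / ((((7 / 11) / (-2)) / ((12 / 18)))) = 12480 / 7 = 1782.86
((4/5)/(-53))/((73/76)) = -304/19345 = -0.02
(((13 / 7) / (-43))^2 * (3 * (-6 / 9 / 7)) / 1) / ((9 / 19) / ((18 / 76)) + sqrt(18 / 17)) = -5746 / 15855175 + 507 * sqrt(34) / 15855175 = -0.00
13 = 13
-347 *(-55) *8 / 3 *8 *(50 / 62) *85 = 2595560000 / 93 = 27909247.31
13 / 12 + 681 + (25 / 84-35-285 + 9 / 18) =15241 / 42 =362.88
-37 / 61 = -0.61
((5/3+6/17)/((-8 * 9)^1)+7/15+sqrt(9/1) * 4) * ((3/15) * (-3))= -228373/30600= -7.46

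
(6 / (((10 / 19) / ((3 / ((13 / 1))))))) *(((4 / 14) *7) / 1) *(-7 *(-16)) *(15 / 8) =1104.92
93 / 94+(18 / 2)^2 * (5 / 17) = 39651 / 1598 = 24.81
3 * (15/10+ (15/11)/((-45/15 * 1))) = 3.14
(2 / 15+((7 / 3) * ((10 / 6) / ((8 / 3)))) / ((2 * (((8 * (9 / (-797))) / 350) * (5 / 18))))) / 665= -15.29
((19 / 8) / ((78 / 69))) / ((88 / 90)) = 19665 / 9152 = 2.15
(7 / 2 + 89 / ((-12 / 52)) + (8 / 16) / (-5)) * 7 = -40138 / 15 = -2675.87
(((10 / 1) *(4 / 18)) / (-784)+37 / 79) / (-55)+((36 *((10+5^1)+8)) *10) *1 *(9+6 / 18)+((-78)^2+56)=639379198727 / 7664580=83419.99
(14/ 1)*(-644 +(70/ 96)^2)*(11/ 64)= -114156427/ 73728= -1548.35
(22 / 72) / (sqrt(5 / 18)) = 11 * sqrt(10) / 60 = 0.58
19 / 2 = 9.50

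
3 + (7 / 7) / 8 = 25 / 8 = 3.12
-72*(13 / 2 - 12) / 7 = 396 / 7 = 56.57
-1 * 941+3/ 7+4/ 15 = -98732/ 105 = -940.30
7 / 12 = 0.58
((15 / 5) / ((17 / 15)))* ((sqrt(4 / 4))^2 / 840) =3 / 952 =0.00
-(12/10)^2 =-36/25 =-1.44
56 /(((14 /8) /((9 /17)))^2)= 10368 /2023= 5.13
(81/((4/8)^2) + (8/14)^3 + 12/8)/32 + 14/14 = 245373/21952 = 11.18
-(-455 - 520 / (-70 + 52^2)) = 599495 / 1317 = 455.20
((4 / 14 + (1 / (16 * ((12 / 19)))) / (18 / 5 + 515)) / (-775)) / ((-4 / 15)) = 996377 / 720231680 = 0.00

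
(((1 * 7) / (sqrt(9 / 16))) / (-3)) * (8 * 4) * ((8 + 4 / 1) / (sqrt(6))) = -1792 * sqrt(6) / 9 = -487.72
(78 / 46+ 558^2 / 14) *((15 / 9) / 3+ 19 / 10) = 263797313 / 4830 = 54616.42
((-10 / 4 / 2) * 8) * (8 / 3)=-80 / 3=-26.67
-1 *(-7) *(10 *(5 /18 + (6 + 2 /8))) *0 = 0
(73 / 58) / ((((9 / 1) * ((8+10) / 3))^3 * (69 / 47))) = 3431 / 630170928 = 0.00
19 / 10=1.90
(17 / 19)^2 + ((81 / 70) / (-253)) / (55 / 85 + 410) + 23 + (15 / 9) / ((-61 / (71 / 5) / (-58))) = 126062218769863 / 2722533523710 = 46.30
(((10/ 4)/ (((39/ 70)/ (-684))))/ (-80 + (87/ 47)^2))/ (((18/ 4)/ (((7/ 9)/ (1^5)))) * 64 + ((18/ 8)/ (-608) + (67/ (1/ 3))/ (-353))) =176556484518400/ 1628535556153649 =0.11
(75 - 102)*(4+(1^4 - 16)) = 297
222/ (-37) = -6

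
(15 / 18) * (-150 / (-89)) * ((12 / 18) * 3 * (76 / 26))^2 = 722000 / 15041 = 48.00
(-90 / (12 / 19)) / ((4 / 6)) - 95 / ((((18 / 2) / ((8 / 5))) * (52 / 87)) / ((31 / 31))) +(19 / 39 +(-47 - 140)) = -22283 / 52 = -428.52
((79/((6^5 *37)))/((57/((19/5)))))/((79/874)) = 437/2157840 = 0.00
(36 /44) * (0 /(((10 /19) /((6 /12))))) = 0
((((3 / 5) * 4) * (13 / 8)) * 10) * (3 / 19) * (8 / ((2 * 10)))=234 / 95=2.46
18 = 18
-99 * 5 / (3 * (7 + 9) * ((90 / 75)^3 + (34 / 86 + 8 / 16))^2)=-1.50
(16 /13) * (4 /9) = 64 /117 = 0.55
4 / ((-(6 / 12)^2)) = -16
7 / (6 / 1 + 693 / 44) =28 / 87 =0.32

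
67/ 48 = 1.40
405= 405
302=302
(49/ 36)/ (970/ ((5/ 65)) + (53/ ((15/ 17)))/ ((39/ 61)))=0.00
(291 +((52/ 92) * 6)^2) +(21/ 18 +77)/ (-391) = 16311559/ 53958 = 302.30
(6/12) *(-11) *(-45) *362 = 89595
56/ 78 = 28/ 39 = 0.72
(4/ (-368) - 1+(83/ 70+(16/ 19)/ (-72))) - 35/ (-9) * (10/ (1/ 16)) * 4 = 2489.05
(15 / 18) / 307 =0.00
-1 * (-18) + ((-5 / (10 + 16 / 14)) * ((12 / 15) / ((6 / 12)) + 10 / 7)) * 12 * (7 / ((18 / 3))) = -40 / 39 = -1.03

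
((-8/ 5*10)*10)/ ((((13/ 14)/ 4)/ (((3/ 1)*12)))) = -322560/ 13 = -24812.31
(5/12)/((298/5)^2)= 125/1065648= 0.00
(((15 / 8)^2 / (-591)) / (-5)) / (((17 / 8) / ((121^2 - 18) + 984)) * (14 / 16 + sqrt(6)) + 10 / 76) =0.01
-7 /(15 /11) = -77 /15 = -5.13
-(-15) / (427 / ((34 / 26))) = 255 / 5551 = 0.05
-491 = -491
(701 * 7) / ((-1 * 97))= -4907 / 97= -50.59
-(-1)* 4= 4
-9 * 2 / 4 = -9 / 2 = -4.50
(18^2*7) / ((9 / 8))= 2016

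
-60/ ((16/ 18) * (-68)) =0.99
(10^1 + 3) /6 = 13 /6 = 2.17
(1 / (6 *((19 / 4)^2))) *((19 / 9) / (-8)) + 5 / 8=2557 / 4104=0.62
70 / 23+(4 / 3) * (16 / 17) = 5042 / 1173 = 4.30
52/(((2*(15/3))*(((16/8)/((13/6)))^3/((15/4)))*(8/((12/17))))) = 28561/13056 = 2.19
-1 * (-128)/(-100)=-32/25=-1.28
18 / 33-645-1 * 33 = -7452 / 11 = -677.45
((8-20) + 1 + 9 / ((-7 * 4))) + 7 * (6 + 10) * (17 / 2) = 26339 / 28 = 940.68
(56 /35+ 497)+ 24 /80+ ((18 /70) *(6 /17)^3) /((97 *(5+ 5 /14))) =59439073317 /119140250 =498.90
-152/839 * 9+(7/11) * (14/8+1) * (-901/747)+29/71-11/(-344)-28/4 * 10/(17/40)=-43719480235537/260224555464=-168.01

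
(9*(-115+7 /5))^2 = 1045301.76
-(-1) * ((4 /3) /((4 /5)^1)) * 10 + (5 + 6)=83 /3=27.67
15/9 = 5/3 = 1.67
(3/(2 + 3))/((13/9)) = 27/65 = 0.42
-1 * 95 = -95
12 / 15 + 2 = 14 / 5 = 2.80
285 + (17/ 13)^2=286.71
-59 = -59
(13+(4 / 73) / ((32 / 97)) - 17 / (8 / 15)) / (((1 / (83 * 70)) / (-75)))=1190251125 / 146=8152404.97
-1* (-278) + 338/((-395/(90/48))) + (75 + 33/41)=4563109/12956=352.20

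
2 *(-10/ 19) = -20/ 19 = -1.05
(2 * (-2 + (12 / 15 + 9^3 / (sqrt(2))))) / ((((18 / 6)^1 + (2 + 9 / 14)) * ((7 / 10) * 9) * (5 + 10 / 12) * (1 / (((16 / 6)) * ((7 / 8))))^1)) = -32 / 1185 + 648 * sqrt(2) / 79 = 11.57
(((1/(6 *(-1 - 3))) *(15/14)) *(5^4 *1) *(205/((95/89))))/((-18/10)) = 57015625/19152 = 2977.01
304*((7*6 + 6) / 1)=14592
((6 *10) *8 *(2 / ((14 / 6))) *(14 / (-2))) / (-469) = 6.14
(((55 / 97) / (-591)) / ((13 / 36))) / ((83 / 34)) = -22440 / 20618611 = -0.00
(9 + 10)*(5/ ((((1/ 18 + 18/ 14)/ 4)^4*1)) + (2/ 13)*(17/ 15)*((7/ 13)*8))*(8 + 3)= 1013336471479024/ 12235960815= 82816.26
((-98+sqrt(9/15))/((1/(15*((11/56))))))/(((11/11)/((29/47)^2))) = -971355/8836+27753*sqrt(15)/123704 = -109.06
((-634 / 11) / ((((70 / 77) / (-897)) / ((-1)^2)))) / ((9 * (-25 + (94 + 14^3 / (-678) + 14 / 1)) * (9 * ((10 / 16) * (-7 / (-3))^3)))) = 1.12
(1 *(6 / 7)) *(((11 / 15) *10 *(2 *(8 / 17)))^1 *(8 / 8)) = 5.92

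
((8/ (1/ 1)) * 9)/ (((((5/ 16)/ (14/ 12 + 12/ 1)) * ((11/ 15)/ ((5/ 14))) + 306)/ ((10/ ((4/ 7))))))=1990800/ 483557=4.12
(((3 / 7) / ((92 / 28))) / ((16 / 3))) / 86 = 9 / 31648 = 0.00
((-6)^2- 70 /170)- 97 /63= 36466 /1071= 34.05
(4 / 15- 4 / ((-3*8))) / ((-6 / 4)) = -13 / 45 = -0.29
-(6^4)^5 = -3656158440062976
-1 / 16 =-0.06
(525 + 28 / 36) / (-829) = -4732 / 7461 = -0.63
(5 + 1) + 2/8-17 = -43/4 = -10.75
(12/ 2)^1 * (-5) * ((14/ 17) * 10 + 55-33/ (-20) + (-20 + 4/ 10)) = -46191/ 34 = -1358.56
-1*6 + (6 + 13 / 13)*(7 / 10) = -11 / 10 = -1.10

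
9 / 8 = 1.12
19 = 19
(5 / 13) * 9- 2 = 19 / 13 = 1.46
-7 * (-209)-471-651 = 341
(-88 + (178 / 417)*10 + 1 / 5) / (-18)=174163 / 37530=4.64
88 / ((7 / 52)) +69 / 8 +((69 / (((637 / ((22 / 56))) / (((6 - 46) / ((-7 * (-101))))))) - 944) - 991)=-32096696291 / 25220104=-1272.66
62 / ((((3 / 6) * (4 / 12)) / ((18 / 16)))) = 837 / 2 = 418.50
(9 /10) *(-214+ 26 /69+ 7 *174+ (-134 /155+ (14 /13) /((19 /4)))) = 3977313342 /4402775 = 903.37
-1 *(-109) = 109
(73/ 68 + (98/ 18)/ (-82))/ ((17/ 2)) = 25271/ 213282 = 0.12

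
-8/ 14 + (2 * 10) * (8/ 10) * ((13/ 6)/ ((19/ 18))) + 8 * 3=7484/ 133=56.27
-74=-74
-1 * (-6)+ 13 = 19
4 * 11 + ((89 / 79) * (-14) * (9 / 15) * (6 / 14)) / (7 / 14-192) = 6659744 / 151285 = 44.02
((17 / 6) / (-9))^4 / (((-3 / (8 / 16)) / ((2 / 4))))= -83521 / 102036672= -0.00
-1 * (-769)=769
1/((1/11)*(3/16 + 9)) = 176/147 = 1.20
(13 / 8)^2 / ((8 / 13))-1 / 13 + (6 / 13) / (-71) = 1988407 / 472576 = 4.21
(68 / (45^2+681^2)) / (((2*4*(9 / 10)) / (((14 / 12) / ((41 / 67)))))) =39865 / 1031250204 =0.00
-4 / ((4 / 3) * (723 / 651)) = -2.70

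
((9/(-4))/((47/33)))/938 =-297/176344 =-0.00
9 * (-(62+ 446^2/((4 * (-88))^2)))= -17732169/30976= -572.45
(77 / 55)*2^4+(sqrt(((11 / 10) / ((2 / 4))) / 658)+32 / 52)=sqrt(36190) / 3290+1496 / 65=23.07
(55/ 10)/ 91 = 11/ 182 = 0.06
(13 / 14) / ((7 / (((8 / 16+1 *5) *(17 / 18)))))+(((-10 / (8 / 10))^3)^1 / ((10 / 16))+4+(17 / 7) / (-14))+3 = -10998485 / 3528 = -3117.48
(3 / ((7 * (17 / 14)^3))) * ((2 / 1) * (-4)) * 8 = -75264 / 4913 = -15.32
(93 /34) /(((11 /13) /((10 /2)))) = 6045 /374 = 16.16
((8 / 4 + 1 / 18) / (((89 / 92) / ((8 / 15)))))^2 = 185395456 / 144360225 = 1.28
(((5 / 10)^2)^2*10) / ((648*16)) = 5 / 82944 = 0.00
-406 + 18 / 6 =-403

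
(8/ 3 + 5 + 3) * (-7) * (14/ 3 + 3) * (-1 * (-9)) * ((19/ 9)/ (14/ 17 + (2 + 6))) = -1232.66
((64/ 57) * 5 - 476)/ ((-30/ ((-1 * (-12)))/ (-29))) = -5456.48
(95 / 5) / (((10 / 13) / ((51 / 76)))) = 663 / 40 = 16.58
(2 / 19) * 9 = 18 / 19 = 0.95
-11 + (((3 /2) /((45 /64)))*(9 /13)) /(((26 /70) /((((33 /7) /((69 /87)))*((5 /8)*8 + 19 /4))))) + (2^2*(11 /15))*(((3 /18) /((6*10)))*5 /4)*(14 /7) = 35435389 /161460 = 219.47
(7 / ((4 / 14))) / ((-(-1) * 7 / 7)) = 49 / 2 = 24.50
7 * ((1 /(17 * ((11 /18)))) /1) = 126 /187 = 0.67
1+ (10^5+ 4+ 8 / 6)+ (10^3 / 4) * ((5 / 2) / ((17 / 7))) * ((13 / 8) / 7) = 40826959 / 408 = 100066.08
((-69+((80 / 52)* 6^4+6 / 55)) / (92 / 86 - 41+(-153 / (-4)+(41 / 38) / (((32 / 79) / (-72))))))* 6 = -53974667088 / 904099625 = -59.70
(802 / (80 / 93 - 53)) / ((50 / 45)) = -335637 / 24245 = -13.84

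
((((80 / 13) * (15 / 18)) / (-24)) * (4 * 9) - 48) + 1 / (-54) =-39109 / 702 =-55.71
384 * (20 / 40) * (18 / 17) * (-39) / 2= -67392 / 17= -3964.24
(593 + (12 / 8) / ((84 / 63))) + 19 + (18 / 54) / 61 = 897623 / 1464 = 613.13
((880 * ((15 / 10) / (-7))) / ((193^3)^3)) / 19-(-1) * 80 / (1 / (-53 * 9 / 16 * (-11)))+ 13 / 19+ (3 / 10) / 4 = 51858631229074088471775727327 / 1976639243139087798786760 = 26235.76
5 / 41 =0.12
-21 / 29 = -0.72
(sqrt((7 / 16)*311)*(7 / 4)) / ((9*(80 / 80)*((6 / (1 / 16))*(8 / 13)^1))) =0.04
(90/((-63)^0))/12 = 15/2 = 7.50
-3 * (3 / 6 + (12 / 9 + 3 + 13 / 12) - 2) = -47 / 4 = -11.75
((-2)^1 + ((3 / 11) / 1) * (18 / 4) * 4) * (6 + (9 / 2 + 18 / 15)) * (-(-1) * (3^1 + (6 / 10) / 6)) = 29016 / 275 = 105.51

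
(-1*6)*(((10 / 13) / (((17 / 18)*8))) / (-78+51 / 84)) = 3780 / 478907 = 0.01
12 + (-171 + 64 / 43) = -6773 / 43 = -157.51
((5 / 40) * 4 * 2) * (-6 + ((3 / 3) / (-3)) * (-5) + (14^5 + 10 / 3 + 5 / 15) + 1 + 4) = 537828.33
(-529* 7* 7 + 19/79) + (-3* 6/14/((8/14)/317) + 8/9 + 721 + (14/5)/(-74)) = -13633423043/526140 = -25912.16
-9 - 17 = -26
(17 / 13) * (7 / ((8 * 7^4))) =17 / 35672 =0.00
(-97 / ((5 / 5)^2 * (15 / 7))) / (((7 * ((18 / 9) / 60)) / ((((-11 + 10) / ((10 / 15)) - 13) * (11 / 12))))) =30943 / 12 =2578.58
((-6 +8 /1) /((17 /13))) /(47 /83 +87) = 1079 /61778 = 0.02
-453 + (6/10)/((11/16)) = -24867/55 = -452.13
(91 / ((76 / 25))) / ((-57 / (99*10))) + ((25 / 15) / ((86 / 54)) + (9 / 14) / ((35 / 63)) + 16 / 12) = -841644073 / 1629915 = -516.37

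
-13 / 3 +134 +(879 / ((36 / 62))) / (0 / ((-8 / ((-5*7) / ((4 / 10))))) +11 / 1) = 17641 / 66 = 267.29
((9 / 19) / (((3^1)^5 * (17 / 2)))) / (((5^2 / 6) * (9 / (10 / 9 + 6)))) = 256 / 5886675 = 0.00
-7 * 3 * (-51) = 1071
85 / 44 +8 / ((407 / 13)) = 3561 / 1628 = 2.19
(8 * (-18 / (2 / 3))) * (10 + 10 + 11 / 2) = -5508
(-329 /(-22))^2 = 108241 /484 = 223.64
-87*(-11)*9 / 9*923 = 883311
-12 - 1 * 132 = -144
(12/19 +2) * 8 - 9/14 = 5429/266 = 20.41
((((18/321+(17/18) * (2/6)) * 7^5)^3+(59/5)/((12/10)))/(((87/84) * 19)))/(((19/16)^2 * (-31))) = -41864424266115845643853184/148683617878903929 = -281567161.62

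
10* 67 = 670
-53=-53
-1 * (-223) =223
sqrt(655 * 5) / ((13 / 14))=70 * sqrt(131) / 13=61.63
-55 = -55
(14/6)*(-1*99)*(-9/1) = 2079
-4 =-4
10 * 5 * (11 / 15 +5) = 860 / 3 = 286.67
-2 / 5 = -0.40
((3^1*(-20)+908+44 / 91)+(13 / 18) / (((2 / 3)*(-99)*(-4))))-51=344858575 / 432432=797.49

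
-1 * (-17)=17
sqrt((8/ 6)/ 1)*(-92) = -184*sqrt(3)/ 3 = -106.23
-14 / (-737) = 14 / 737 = 0.02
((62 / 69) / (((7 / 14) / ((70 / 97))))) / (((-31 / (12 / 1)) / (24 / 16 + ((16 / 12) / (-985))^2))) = -2933963984 / 3896229555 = -0.75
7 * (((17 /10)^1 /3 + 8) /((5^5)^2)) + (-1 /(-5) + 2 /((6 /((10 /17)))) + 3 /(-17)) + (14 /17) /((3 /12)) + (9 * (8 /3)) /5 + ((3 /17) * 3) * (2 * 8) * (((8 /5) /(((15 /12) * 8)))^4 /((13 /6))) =538447535579 /64746093750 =8.32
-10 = -10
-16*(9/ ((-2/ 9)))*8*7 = 36288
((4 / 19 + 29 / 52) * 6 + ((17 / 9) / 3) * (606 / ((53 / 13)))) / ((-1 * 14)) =-3305611 / 471276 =-7.01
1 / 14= 0.07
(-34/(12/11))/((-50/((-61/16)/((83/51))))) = -193919/132800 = -1.46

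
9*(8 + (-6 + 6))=72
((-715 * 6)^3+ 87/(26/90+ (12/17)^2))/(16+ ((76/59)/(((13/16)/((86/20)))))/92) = -2458327761722666925/500489048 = -4911851261.37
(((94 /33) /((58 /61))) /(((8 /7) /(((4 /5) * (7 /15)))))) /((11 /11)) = 140483 /143550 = 0.98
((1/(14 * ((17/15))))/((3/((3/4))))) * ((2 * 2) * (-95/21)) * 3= -1425/1666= -0.86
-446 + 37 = -409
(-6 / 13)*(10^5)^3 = -6000000000000000 / 13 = -461538461538461.54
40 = 40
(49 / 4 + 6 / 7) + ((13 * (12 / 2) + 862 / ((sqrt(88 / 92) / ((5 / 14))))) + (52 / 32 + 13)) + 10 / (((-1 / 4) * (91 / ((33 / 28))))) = 536171 / 5096 + 2155 * sqrt(506) / 154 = 419.99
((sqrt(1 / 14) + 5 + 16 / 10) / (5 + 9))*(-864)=-14256 / 35 - 216*sqrt(14) / 49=-423.81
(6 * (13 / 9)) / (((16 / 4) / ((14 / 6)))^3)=1.72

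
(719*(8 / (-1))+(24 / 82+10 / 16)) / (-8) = 1886355 / 2624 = 718.89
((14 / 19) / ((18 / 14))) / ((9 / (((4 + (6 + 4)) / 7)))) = 196 / 1539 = 0.13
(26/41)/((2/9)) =117/41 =2.85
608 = 608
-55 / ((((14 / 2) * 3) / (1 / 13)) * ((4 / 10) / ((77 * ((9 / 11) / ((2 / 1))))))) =-825 / 52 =-15.87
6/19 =0.32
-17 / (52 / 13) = -17 / 4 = -4.25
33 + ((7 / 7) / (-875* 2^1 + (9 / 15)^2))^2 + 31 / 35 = 2269144267941 / 66964627835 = 33.89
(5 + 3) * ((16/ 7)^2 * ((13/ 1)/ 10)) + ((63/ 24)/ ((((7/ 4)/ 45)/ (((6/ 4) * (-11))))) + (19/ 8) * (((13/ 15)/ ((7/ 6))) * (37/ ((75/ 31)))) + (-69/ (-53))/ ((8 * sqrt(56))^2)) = -514795938683/ 498624000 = -1032.43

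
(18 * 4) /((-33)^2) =8 /121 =0.07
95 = 95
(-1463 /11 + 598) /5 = 93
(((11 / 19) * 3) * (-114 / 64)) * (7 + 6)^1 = -1287 / 32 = -40.22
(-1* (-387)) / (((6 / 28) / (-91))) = -164346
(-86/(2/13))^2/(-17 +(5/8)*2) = -1249924/63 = -19840.06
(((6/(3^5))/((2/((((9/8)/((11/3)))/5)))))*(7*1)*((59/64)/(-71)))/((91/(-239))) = 14101/77975040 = 0.00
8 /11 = 0.73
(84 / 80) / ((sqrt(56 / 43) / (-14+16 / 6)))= -17 * sqrt(602) / 40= -10.43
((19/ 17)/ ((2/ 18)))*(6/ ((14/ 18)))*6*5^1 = 2327.90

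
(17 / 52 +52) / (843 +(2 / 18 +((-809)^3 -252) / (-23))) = 563247 / 247803553556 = 0.00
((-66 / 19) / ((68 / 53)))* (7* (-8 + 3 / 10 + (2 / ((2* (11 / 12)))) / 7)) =923631 / 6460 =142.98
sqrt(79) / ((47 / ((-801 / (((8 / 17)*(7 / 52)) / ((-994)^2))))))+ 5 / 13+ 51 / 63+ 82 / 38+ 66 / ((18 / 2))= -2362572848.70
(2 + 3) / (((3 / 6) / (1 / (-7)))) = -10 / 7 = -1.43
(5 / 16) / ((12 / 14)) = 35 / 96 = 0.36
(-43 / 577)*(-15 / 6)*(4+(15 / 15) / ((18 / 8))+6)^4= 8393051320 / 3785697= 2217.04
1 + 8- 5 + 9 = 13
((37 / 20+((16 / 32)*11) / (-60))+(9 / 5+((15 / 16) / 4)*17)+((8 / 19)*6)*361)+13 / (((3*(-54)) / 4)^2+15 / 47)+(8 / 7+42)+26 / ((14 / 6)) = 973.84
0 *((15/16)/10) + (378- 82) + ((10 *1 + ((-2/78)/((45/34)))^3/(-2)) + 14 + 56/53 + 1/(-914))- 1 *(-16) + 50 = 101350684409156309/261850512192750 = 387.06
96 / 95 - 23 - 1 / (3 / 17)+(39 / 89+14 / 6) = -631198 / 25365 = -24.88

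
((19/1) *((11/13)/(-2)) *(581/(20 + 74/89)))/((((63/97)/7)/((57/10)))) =-19917634583/1446120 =-13773.15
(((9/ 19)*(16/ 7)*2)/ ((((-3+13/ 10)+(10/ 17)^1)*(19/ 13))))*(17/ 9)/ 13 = -92480/ 477603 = -0.19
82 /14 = 41 /7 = 5.86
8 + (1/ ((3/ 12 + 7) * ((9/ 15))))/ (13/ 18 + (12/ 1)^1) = 53248/ 6641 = 8.02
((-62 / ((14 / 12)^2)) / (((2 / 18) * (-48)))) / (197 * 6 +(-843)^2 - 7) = 837 / 69758752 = 0.00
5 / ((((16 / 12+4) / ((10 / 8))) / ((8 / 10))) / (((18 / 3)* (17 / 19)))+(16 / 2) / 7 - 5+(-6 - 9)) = -5355 / 19132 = -0.28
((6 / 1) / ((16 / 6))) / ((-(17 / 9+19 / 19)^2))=-729 / 2704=-0.27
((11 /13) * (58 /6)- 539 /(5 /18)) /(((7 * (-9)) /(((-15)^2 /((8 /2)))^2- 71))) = 18646613887 /196560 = 94864.74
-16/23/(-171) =16/3933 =0.00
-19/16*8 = -19/2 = -9.50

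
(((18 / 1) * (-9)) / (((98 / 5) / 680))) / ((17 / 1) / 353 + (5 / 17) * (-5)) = 206584425 / 52283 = 3951.27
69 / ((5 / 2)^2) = 276 / 25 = 11.04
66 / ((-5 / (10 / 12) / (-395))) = 4345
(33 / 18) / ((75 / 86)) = 473 / 225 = 2.10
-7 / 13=-0.54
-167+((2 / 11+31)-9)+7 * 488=35983 / 11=3271.18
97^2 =9409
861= 861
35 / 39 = 0.90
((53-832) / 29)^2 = 721.57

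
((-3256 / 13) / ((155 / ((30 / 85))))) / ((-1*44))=444 / 34255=0.01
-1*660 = -660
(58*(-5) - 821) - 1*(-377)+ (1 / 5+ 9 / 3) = -3654 / 5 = -730.80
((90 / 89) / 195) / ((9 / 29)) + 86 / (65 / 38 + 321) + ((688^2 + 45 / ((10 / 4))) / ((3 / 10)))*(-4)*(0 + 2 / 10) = -17909856793418 / 14188291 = -1262298.38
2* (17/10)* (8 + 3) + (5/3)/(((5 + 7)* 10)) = 13469/360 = 37.41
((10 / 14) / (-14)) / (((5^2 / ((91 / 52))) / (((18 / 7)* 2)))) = -9 / 490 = -0.02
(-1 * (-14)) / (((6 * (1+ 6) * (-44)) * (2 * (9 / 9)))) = -1 / 264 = -0.00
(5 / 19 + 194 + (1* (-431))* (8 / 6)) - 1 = -21740 / 57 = -381.40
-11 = -11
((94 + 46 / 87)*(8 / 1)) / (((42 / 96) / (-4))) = -4210688 / 609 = -6914.10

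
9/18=1/2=0.50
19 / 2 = 9.50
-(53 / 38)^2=-2809 / 1444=-1.95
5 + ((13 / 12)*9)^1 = 59 / 4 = 14.75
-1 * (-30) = 30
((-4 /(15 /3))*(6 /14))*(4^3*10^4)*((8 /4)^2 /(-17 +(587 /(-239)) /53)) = 38913024000 /755741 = 51489.89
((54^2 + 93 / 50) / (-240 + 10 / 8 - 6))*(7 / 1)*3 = -557046 / 2225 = -250.36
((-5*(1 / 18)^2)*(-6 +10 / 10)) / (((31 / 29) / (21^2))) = 31.83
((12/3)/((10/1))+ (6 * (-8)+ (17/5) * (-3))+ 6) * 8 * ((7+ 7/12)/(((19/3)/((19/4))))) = -23569/10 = -2356.90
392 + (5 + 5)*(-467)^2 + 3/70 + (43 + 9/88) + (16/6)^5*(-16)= 1630976184581/748440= 2179167.58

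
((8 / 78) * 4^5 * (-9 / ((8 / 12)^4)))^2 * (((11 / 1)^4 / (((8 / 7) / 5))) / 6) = 41313313198080 / 169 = 244457474544.85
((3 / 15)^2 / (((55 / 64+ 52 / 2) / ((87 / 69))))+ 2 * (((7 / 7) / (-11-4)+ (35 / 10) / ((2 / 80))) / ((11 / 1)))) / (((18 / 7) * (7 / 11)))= 138323813 / 8895825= 15.55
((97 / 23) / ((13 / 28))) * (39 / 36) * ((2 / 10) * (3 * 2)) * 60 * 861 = 14030856 / 23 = 610037.22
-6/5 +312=1554/5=310.80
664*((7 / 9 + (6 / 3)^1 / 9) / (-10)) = -332 / 5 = -66.40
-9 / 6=-3 / 2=-1.50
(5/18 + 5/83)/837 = 505/1250478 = 0.00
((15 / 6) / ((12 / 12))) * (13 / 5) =13 / 2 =6.50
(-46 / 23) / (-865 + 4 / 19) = 38 / 16431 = 0.00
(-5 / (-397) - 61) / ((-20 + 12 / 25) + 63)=-605300 / 431539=-1.40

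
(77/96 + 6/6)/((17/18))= 519/272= 1.91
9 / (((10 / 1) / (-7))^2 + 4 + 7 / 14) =1.38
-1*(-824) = 824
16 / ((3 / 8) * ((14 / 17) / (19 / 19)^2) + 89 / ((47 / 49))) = 51136 / 297535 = 0.17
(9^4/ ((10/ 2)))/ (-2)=-6561/ 10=-656.10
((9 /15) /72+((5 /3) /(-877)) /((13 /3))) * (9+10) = 205219 /1368120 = 0.15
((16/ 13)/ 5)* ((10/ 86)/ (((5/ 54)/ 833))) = 719712/ 2795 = 257.50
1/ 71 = 0.01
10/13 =0.77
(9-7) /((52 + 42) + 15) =2 /109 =0.02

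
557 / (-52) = -557 / 52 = -10.71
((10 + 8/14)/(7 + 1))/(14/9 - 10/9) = 333/112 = 2.97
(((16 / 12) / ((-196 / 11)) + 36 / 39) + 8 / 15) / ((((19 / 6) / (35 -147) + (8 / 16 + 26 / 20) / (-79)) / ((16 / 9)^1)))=-533954048 / 11099907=-48.10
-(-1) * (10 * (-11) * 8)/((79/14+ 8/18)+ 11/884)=-49008960/339707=-144.27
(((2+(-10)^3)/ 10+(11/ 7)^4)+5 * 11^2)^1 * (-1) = -6138131/ 12005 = -511.30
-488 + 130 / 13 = -478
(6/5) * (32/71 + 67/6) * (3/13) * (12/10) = 89082/23075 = 3.86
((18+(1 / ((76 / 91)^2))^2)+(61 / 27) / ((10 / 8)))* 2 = 98468078359 / 2251946880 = 43.73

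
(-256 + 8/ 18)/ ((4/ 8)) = -4600/ 9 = -511.11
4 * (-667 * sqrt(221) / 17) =-2668 * sqrt(221) / 17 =-2333.10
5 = 5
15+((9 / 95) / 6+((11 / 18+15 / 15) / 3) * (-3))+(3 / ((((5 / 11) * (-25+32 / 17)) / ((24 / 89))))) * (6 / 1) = 12.94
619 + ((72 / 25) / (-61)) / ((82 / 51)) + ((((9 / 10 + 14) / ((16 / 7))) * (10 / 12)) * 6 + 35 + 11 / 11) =1375678823 / 2000800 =687.56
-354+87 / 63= -7405 / 21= -352.62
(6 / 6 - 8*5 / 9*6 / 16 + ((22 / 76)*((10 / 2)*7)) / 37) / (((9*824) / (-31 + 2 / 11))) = 187241 / 114695856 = 0.00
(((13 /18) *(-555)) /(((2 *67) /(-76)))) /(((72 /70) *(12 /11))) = 17592575 /86832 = 202.60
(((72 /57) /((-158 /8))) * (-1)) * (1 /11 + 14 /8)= 1944 /16511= 0.12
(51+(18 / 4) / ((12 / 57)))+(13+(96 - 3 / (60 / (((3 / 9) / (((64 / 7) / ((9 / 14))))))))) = 464317 / 2560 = 181.37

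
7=7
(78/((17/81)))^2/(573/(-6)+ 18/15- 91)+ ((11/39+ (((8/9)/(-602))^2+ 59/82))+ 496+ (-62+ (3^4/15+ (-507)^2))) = 5377975220192501524189/20946838348300410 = 256744.01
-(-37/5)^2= -1369/25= -54.76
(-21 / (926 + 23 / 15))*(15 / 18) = -525 / 27826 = -0.02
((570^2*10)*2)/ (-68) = -1624500/ 17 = -95558.82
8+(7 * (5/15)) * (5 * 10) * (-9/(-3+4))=-1042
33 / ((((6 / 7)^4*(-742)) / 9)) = -3773 / 5088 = -0.74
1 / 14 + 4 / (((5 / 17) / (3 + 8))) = 10477 / 70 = 149.67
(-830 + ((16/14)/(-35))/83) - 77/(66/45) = -882.50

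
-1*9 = -9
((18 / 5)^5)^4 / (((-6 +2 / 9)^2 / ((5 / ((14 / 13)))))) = 32268972922752572879044608 / 1735687255859375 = 18591467335.96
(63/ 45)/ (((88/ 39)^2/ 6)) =31941/ 19360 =1.65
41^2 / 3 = 1681 / 3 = 560.33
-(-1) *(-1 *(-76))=76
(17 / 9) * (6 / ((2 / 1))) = 5.67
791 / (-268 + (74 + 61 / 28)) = -22148 / 5371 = -4.12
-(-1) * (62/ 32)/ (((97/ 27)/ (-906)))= -379161/ 776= -488.61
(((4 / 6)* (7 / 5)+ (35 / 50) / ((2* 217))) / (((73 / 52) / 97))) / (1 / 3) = 2192879 / 11315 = 193.80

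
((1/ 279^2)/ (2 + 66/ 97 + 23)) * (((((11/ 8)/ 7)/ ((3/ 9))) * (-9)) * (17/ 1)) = -18139/ 402166968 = -0.00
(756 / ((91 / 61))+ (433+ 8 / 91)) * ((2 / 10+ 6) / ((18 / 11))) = 249271 / 70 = 3561.01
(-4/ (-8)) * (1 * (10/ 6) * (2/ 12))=5/ 36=0.14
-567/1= -567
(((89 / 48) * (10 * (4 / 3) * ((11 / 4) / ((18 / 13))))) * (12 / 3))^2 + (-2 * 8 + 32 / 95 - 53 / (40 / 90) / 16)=1537854896633 / 39890880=38551.54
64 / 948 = 16 / 237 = 0.07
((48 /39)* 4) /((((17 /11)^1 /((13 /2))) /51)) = 1056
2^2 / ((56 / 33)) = 33 / 14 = 2.36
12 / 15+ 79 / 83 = 727 / 415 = 1.75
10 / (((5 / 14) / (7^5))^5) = 1442517778604304517623247936 / 625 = 2308028445766887228197197.00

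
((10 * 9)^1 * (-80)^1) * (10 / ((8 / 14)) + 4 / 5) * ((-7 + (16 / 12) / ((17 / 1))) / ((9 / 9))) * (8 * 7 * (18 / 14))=1116270720 / 17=65662983.53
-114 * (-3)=342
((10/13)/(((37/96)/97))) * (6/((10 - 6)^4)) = 4365/962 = 4.54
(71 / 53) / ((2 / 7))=497 / 106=4.69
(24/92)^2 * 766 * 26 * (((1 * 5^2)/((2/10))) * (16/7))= 1433952000/3703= 387240.62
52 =52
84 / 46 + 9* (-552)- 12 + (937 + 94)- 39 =-91682 / 23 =-3986.17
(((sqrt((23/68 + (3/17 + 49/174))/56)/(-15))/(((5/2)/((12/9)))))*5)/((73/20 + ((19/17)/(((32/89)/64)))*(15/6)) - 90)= -4*sqrt(1990734)/109417203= -0.00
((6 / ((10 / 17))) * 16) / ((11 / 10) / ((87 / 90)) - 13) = -2958 / 215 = -13.76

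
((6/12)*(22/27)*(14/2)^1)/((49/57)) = 209/63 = 3.32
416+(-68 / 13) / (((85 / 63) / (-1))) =27292 / 65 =419.88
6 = 6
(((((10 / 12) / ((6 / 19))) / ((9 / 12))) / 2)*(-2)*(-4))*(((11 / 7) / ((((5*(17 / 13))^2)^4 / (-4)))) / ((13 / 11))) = -2308141449328 / 103001418464765625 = -0.00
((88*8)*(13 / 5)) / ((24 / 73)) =83512 / 15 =5567.47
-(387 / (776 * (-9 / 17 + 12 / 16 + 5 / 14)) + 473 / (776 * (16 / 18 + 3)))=-1523619 / 1493800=-1.02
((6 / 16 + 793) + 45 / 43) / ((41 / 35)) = 9564835 / 14104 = 678.16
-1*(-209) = 209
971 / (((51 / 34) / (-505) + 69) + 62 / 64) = 15691360 / 1130647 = 13.88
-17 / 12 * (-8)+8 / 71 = 2438 / 213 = 11.45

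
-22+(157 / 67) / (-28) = -41429 / 1876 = -22.08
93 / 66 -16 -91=-2323 / 22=-105.59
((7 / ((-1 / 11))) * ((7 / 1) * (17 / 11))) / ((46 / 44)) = -18326 / 23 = -796.78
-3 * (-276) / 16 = 207 / 4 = 51.75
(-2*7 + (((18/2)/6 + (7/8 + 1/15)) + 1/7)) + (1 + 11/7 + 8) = -709/840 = -0.84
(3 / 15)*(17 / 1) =17 / 5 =3.40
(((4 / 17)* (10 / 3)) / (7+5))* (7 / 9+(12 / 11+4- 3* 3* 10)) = -83290 / 15147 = -5.50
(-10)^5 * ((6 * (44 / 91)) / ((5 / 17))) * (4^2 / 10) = -143616000 / 91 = -1578197.80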